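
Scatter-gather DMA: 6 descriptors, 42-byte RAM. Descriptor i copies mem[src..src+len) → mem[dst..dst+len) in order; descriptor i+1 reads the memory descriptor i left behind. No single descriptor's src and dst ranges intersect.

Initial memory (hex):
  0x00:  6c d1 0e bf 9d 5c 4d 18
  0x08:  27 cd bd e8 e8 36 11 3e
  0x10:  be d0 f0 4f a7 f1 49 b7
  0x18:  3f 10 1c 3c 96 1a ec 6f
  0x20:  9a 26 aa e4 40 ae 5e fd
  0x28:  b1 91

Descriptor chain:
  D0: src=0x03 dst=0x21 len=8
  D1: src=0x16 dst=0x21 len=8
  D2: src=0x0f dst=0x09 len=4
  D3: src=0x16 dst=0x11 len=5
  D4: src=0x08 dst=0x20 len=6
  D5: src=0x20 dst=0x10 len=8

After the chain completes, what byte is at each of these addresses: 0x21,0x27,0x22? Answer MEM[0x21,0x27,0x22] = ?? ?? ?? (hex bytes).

MEM[0x21,0x27,0x22] = 3e 96 be

  after D0: wrote 8B at 0x21 = bf9d5c4d1827cdbd
  after D1: wrote 8B at 0x21 = 49b73f101c3c961a
  after D2: wrote 4B at 0x09 = 3ebed0f0
  after D3: wrote 5B at 0x11 = 49b73f101c
  after D4: wrote 6B at 0x20 = 273ebed0f036
  after D5: wrote 8B at 0x10 = 273ebed0f0363c96
query mem[0x21]=0x3e, mem[0x27]=0x96, mem[0x22]=0xbe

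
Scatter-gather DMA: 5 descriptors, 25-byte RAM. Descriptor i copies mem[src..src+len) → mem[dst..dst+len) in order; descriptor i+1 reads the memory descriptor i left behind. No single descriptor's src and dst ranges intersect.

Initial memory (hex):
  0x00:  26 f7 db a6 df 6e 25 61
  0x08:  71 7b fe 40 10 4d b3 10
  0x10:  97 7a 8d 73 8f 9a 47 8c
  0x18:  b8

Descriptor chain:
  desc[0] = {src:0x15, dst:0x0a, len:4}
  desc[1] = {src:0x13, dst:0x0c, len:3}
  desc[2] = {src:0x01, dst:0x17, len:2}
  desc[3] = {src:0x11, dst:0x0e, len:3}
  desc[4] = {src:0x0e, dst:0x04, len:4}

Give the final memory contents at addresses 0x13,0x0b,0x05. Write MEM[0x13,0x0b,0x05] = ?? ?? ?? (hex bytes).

  after D0: wrote 4B at 0x0a = 9a478cb8
  after D1: wrote 3B at 0x0c = 738f9a
  after D2: wrote 2B at 0x17 = f7db
  after D3: wrote 3B at 0x0e = 7a8d73
  after D4: wrote 4B at 0x04 = 7a8d737a
query mem[0x13]=0x73, mem[0x0b]=0x47, mem[0x05]=0x8d

MEM[0x13,0x0b,0x05] = 73 47 8d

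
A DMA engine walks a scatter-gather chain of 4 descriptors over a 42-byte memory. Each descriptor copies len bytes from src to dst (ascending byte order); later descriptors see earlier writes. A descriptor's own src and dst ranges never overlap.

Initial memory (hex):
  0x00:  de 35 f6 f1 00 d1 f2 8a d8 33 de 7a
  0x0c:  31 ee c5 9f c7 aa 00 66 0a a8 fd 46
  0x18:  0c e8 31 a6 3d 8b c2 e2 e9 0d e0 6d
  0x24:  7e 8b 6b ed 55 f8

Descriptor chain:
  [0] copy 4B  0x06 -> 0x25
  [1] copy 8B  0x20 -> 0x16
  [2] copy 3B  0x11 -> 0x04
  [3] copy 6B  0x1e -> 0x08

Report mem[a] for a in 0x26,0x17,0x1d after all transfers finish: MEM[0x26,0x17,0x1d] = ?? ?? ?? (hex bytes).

  after D0: wrote 4B at 0x25 = f28ad833
  after D1: wrote 8B at 0x16 = e90de06d7ef28ad8
  after D2: wrote 3B at 0x04 = aa0066
  after D3: wrote 6B at 0x08 = c2e2e90de06d
query mem[0x26]=0x8a, mem[0x17]=0x0d, mem[0x1d]=0xd8

MEM[0x26,0x17,0x1d] = 8a 0d d8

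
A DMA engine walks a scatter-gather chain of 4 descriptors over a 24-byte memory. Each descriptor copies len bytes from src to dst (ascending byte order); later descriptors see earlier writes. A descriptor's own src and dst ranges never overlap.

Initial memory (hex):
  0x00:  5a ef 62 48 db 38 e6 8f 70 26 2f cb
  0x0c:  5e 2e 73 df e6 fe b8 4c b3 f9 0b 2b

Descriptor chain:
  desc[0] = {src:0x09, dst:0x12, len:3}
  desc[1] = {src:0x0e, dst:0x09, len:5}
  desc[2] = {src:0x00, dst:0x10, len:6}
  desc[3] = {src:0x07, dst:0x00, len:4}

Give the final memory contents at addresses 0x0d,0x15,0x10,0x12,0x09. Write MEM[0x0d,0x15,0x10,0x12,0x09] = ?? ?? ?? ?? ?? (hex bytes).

  after D0: wrote 3B at 0x12 = 262fcb
  after D1: wrote 5B at 0x09 = 73dfe6fe26
  after D2: wrote 6B at 0x10 = 5aef6248db38
  after D3: wrote 4B at 0x00 = 8f7073df
query mem[0x0d]=0x26, mem[0x15]=0x38, mem[0x10]=0x5a, mem[0x12]=0x62, mem[0x09]=0x73

MEM[0x0d,0x15,0x10,0x12,0x09] = 26 38 5a 62 73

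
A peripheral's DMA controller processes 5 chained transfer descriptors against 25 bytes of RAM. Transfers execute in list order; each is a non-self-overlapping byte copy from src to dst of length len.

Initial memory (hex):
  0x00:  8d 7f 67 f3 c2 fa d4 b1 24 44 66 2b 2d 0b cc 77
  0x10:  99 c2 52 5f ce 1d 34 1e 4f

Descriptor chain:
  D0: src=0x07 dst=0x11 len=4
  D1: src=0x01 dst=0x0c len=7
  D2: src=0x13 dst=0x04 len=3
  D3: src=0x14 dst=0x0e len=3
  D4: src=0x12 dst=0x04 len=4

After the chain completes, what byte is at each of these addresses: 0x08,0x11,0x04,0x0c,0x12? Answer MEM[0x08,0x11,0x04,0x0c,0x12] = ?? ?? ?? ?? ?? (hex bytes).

  after D0: wrote 4B at 0x11 = b1244466
  after D1: wrote 7B at 0x0c = 7f67f3c2fad4b1
  after D2: wrote 3B at 0x04 = 44661d
  after D3: wrote 3B at 0x0e = 661d34
  after D4: wrote 4B at 0x04 = b144661d
query mem[0x08]=0x24, mem[0x11]=0xd4, mem[0x04]=0xb1, mem[0x0c]=0x7f, mem[0x12]=0xb1

MEM[0x08,0x11,0x04,0x0c,0x12] = 24 d4 b1 7f b1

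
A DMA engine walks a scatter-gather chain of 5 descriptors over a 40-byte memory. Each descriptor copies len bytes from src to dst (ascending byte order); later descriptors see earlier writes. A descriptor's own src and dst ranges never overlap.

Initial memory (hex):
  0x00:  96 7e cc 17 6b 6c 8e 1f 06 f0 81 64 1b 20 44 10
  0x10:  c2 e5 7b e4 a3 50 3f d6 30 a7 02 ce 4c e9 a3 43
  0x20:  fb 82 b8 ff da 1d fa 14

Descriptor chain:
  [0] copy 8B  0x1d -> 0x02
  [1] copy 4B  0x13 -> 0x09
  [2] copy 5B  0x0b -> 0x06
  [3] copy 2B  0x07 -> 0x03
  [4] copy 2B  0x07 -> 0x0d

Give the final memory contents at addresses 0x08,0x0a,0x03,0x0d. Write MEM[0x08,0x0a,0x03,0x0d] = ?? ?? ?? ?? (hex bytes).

MEM[0x08,0x0a,0x03,0x0d] = 20 10 3f 3f

#0 dst[0x02+8] := {0xe9,0xa3,0x43,0xfb,0x82,0xb8,0xff,0xda}
#1 dst[0x09+4] := {0xe4,0xa3,0x50,0x3f}
#2 dst[0x06+5] := {0x50,0x3f,0x20,0x44,0x10}
#3 dst[0x03+2] := {0x3f,0x20}
#4 dst[0x0d+2] := {0x3f,0x20}
query mem[0x08]=0x20, mem[0x0a]=0x10, mem[0x03]=0x3f, mem[0x0d]=0x3f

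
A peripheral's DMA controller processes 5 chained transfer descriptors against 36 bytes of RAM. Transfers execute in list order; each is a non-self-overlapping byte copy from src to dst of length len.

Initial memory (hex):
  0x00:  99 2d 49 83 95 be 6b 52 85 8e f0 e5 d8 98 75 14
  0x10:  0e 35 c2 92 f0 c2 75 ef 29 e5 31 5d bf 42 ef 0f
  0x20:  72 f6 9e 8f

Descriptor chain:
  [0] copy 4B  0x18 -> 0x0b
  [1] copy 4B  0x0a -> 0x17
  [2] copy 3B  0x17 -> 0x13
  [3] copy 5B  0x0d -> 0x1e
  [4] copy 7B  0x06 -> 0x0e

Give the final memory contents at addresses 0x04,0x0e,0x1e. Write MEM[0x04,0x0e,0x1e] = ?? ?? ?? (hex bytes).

D0: mem[0x0b..0x0e] <- [29 e5 31 5d]
D1: mem[0x17..0x1a] <- [f0 29 e5 31]
D2: mem[0x13..0x15] <- [f0 29 e5]
D3: mem[0x1e..0x22] <- [31 5d 14 0e 35]
D4: mem[0x0e..0x14] <- [6b 52 85 8e f0 29 e5]
query mem[0x04]=0x95, mem[0x0e]=0x6b, mem[0x1e]=0x31

MEM[0x04,0x0e,0x1e] = 95 6b 31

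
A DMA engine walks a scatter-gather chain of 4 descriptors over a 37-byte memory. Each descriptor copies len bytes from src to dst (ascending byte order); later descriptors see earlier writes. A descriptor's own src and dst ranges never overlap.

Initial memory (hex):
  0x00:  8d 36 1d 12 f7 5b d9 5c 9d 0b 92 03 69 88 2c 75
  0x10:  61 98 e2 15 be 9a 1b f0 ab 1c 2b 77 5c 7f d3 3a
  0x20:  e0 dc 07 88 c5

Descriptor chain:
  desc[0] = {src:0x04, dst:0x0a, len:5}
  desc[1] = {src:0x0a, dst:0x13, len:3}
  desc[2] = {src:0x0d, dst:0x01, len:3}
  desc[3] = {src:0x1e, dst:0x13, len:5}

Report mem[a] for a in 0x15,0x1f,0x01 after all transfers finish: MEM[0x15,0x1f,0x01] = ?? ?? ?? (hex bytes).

MEM[0x15,0x1f,0x01] = e0 3a 5c

D0: mem[0x0a..0x0e] <- [f7 5b d9 5c 9d]
D1: mem[0x13..0x15] <- [f7 5b d9]
D2: mem[0x01..0x03] <- [5c 9d 75]
D3: mem[0x13..0x17] <- [d3 3a e0 dc 07]
query mem[0x15]=0xe0, mem[0x1f]=0x3a, mem[0x01]=0x5c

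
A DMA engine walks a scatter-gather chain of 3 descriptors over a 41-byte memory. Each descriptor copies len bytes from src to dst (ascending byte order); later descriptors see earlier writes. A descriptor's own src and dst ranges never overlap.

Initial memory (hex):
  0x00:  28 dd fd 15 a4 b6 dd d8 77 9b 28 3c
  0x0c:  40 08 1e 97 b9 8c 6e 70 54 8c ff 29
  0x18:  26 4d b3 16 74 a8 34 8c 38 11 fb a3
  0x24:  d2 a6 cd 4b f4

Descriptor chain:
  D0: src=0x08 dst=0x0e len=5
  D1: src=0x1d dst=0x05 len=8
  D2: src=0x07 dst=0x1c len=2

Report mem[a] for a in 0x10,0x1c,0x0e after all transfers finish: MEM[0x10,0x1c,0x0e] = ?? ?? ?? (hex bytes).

MEM[0x10,0x1c,0x0e] = 28 8c 77

  after D0: wrote 5B at 0x0e = 779b283c40
  after D1: wrote 8B at 0x05 = a8348c3811fba3d2
  after D2: wrote 2B at 0x1c = 8c38
query mem[0x10]=0x28, mem[0x1c]=0x8c, mem[0x0e]=0x77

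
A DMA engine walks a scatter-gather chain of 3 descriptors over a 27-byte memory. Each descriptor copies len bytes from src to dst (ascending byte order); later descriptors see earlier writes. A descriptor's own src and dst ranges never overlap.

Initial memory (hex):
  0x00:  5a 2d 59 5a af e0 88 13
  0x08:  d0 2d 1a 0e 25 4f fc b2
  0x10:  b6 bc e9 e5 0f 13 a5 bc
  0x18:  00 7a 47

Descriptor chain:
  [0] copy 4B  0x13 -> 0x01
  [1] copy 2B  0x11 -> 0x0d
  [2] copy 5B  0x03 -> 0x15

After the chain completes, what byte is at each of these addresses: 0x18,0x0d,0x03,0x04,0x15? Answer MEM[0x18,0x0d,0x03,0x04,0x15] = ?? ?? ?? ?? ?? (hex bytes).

  after D0: wrote 4B at 0x01 = e50f13a5
  after D1: wrote 2B at 0x0d = bce9
  after D2: wrote 5B at 0x15 = 13a5e08813
query mem[0x18]=0x88, mem[0x0d]=0xbc, mem[0x03]=0x13, mem[0x04]=0xa5, mem[0x15]=0x13

MEM[0x18,0x0d,0x03,0x04,0x15] = 88 bc 13 a5 13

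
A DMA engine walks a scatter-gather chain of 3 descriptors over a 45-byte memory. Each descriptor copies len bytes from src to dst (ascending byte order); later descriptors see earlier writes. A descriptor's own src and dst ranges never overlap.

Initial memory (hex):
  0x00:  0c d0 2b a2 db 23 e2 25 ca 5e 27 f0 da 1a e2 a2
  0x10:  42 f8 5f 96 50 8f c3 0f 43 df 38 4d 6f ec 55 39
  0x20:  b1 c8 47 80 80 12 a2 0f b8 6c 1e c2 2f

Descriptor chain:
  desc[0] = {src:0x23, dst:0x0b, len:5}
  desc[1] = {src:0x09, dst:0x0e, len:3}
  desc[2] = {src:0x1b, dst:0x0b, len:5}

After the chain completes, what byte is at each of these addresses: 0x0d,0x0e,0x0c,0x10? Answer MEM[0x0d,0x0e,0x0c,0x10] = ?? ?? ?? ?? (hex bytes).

MEM[0x0d,0x0e,0x0c,0x10] = ec 55 6f 80

#0 dst[0x0b+5] := {0x80,0x80,0x12,0xa2,0x0f}
#1 dst[0x0e+3] := {0x5e,0x27,0x80}
#2 dst[0x0b+5] := {0x4d,0x6f,0xec,0x55,0x39}
query mem[0x0d]=0xec, mem[0x0e]=0x55, mem[0x0c]=0x6f, mem[0x10]=0x80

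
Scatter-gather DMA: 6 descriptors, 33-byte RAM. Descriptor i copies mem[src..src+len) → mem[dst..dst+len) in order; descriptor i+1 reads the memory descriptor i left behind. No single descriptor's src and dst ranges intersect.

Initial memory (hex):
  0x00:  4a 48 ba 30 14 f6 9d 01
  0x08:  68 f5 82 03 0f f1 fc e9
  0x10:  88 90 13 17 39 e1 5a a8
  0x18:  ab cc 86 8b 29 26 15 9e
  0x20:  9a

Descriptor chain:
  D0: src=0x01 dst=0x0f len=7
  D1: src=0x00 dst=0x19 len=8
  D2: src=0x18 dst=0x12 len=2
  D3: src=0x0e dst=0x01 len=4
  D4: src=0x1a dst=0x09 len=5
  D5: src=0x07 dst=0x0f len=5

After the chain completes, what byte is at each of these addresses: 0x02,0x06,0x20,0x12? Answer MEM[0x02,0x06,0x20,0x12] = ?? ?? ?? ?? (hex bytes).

[0] 0x01->0x0f len=7 : 48 ba 30 14 f6 9d 01
[1] 0x00->0x19 len=8 : 4a 48 ba 30 14 f6 9d 01
[2] 0x18->0x12 len=2 : ab 4a
[3] 0x0e->0x01 len=4 : fc 48 ba 30
[4] 0x1a->0x09 len=5 : 48 ba 30 14 f6
[5] 0x07->0x0f len=5 : 01 68 48 ba 30
query mem[0x02]=0x48, mem[0x06]=0x9d, mem[0x20]=0x01, mem[0x12]=0xba

MEM[0x02,0x06,0x20,0x12] = 48 9d 01 ba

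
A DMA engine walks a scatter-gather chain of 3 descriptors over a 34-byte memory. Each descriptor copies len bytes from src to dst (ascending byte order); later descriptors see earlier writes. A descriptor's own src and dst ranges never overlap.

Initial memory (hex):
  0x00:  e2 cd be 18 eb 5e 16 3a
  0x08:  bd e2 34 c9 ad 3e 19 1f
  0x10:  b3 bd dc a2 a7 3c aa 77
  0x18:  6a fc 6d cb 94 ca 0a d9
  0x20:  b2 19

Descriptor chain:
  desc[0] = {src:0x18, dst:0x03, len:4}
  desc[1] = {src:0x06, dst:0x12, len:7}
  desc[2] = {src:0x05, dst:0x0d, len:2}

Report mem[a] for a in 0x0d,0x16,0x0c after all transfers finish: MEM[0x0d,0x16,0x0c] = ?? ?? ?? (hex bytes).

MEM[0x0d,0x16,0x0c] = 6d 34 ad

D0: mem[0x03..0x06] <- [6a fc 6d cb]
D1: mem[0x12..0x18] <- [cb 3a bd e2 34 c9 ad]
D2: mem[0x0d..0x0e] <- [6d cb]
query mem[0x0d]=0x6d, mem[0x16]=0x34, mem[0x0c]=0xad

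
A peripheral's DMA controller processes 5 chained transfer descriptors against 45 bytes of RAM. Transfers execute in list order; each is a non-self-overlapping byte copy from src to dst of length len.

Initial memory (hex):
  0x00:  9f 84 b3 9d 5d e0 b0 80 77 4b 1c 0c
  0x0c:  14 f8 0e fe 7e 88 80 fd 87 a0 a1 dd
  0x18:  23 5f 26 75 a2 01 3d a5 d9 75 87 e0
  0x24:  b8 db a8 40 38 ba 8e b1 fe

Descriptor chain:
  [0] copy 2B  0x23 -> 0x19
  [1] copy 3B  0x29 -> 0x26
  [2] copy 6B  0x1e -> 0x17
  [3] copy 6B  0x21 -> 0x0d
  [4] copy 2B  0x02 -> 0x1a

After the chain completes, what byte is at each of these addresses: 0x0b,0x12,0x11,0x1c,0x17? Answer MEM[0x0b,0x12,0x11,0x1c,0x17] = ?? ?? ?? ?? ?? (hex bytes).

MEM[0x0b,0x12,0x11,0x1c,0x17] = 0c ba db e0 3d

D0: mem[0x19..0x1a] <- [e0 b8]
D1: mem[0x26..0x28] <- [ba 8e b1]
D2: mem[0x17..0x1c] <- [3d a5 d9 75 87 e0]
D3: mem[0x0d..0x12] <- [75 87 e0 b8 db ba]
D4: mem[0x1a..0x1b] <- [b3 9d]
query mem[0x0b]=0x0c, mem[0x12]=0xba, mem[0x11]=0xdb, mem[0x1c]=0xe0, mem[0x17]=0x3d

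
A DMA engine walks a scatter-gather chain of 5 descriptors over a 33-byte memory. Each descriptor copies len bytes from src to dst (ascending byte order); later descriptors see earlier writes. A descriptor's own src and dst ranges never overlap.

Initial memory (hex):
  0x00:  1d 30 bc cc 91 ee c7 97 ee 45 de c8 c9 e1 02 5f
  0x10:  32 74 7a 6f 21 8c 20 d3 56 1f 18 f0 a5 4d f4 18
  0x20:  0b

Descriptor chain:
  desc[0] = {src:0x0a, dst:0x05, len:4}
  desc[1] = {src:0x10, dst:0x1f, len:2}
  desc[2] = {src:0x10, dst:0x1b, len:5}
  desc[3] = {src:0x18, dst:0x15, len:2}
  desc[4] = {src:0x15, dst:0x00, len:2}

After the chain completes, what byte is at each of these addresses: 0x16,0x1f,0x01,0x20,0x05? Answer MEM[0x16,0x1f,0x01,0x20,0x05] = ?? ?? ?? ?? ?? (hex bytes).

[0] 0x0a->0x05 len=4 : de c8 c9 e1
[1] 0x10->0x1f len=2 : 32 74
[2] 0x10->0x1b len=5 : 32 74 7a 6f 21
[3] 0x18->0x15 len=2 : 56 1f
[4] 0x15->0x00 len=2 : 56 1f
query mem[0x16]=0x1f, mem[0x1f]=0x21, mem[0x01]=0x1f, mem[0x20]=0x74, mem[0x05]=0xde

MEM[0x16,0x1f,0x01,0x20,0x05] = 1f 21 1f 74 de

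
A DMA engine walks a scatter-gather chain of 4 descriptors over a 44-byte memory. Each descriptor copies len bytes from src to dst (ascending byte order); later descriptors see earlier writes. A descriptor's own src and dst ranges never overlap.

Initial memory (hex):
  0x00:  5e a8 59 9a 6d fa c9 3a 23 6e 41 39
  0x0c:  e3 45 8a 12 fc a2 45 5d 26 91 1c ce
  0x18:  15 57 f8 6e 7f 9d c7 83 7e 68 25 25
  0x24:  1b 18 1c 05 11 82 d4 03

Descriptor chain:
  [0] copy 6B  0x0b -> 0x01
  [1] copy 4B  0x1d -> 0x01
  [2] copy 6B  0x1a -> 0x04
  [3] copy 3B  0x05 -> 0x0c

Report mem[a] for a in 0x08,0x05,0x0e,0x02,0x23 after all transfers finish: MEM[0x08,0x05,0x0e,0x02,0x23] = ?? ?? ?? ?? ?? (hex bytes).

#0 dst[0x01+6] := {0x39,0xe3,0x45,0x8a,0x12,0xfc}
#1 dst[0x01+4] := {0x9d,0xc7,0x83,0x7e}
#2 dst[0x04+6] := {0xf8,0x6e,0x7f,0x9d,0xc7,0x83}
#3 dst[0x0c+3] := {0x6e,0x7f,0x9d}
query mem[0x08]=0xc7, mem[0x05]=0x6e, mem[0x0e]=0x9d, mem[0x02]=0xc7, mem[0x23]=0x25

MEM[0x08,0x05,0x0e,0x02,0x23] = c7 6e 9d c7 25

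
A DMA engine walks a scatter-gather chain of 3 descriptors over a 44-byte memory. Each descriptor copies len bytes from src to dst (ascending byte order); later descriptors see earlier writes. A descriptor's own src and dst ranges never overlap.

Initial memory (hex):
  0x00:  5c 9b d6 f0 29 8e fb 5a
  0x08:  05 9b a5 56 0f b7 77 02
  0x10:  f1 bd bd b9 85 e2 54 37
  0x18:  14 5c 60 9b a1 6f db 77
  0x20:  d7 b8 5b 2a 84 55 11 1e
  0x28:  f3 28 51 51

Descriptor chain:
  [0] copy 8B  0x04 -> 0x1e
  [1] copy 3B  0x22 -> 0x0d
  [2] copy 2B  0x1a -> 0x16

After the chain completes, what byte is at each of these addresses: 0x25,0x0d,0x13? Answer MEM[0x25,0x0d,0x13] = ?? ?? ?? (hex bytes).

D0: mem[0x1e..0x25] <- [29 8e fb 5a 05 9b a5 56]
D1: mem[0x0d..0x0f] <- [05 9b a5]
D2: mem[0x16..0x17] <- [60 9b]
query mem[0x25]=0x56, mem[0x0d]=0x05, mem[0x13]=0xb9

MEM[0x25,0x0d,0x13] = 56 05 b9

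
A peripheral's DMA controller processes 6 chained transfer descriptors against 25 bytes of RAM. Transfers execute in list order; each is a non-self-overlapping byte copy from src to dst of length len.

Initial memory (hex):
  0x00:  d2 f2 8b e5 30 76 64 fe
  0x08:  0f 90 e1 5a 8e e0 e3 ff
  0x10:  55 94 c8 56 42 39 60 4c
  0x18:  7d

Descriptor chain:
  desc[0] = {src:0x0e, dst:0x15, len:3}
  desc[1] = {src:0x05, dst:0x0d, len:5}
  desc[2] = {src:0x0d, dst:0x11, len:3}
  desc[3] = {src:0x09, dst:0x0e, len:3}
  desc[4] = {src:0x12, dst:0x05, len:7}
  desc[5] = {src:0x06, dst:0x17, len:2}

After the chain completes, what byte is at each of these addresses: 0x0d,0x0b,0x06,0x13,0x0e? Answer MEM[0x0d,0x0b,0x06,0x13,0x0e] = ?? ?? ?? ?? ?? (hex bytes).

D0: mem[0x15..0x17] <- [e3 ff 55]
D1: mem[0x0d..0x11] <- [76 64 fe 0f 90]
D2: mem[0x11..0x13] <- [76 64 fe]
D3: mem[0x0e..0x10] <- [90 e1 5a]
D4: mem[0x05..0x0b] <- [64 fe 42 e3 ff 55 7d]
D5: mem[0x17..0x18] <- [fe 42]
query mem[0x0d]=0x76, mem[0x0b]=0x7d, mem[0x06]=0xfe, mem[0x13]=0xfe, mem[0x0e]=0x90

MEM[0x0d,0x0b,0x06,0x13,0x0e] = 76 7d fe fe 90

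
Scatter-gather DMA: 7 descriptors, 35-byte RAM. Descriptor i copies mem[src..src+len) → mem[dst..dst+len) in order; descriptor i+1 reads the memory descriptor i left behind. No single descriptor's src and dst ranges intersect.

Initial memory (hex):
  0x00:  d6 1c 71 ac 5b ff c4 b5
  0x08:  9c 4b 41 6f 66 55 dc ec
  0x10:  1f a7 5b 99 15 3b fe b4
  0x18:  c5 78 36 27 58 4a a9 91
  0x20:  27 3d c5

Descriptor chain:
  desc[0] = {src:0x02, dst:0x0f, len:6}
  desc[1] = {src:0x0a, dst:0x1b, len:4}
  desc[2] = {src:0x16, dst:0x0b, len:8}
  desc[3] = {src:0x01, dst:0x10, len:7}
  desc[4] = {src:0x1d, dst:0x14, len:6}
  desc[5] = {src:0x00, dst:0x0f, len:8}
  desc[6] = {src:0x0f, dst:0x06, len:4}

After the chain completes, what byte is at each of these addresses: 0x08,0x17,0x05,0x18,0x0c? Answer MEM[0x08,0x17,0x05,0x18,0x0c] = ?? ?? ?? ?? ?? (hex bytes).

MEM[0x08,0x17,0x05,0x18,0x0c] = 71 27 ff 3d b4

  after D0: wrote 6B at 0x0f = 71ac5bffc4b5
  after D1: wrote 4B at 0x1b = 416f6655
  after D2: wrote 8B at 0x0b = feb4c57836416f66
  after D3: wrote 7B at 0x10 = 1c71ac5bffc4b5
  after D4: wrote 6B at 0x14 = 665591273dc5
  after D5: wrote 8B at 0x0f = d61c71ac5bffc4b5
  after D6: wrote 4B at 0x06 = d61c71ac
query mem[0x08]=0x71, mem[0x17]=0x27, mem[0x05]=0xff, mem[0x18]=0x3d, mem[0x0c]=0xb4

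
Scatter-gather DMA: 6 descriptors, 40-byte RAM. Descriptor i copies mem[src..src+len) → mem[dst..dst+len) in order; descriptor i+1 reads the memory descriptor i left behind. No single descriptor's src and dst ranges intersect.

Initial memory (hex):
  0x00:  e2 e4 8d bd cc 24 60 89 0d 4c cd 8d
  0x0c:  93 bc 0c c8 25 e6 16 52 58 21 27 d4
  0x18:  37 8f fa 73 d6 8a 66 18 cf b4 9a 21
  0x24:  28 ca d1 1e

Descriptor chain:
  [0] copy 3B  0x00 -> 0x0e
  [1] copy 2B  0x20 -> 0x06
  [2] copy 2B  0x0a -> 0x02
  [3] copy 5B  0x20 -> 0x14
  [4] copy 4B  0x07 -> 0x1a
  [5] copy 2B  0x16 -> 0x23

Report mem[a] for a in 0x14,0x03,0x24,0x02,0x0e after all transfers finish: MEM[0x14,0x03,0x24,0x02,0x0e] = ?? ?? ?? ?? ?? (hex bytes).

MEM[0x14,0x03,0x24,0x02,0x0e] = cf 8d 21 cd e2

D0: mem[0x0e..0x10] <- [e2 e4 8d]
D1: mem[0x06..0x07] <- [cf b4]
D2: mem[0x02..0x03] <- [cd 8d]
D3: mem[0x14..0x18] <- [cf b4 9a 21 28]
D4: mem[0x1a..0x1d] <- [b4 0d 4c cd]
D5: mem[0x23..0x24] <- [9a 21]
query mem[0x14]=0xcf, mem[0x03]=0x8d, mem[0x24]=0x21, mem[0x02]=0xcd, mem[0x0e]=0xe2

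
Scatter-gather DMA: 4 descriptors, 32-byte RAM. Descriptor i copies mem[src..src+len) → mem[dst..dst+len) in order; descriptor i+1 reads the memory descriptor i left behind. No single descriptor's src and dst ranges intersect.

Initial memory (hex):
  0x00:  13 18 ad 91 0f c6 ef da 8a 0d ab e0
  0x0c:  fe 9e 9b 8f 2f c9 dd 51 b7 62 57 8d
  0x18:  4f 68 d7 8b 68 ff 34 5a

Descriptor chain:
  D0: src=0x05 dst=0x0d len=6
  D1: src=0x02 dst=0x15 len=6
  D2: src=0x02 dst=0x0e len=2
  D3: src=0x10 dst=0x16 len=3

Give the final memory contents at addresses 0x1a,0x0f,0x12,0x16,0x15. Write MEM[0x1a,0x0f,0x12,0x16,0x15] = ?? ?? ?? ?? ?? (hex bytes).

MEM[0x1a,0x0f,0x12,0x16,0x15] = da 91 ab 8a ad

D0: mem[0x0d..0x12] <- [c6 ef da 8a 0d ab]
D1: mem[0x15..0x1a] <- [ad 91 0f c6 ef da]
D2: mem[0x0e..0x0f] <- [ad 91]
D3: mem[0x16..0x18] <- [8a 0d ab]
query mem[0x1a]=0xda, mem[0x0f]=0x91, mem[0x12]=0xab, mem[0x16]=0x8a, mem[0x15]=0xad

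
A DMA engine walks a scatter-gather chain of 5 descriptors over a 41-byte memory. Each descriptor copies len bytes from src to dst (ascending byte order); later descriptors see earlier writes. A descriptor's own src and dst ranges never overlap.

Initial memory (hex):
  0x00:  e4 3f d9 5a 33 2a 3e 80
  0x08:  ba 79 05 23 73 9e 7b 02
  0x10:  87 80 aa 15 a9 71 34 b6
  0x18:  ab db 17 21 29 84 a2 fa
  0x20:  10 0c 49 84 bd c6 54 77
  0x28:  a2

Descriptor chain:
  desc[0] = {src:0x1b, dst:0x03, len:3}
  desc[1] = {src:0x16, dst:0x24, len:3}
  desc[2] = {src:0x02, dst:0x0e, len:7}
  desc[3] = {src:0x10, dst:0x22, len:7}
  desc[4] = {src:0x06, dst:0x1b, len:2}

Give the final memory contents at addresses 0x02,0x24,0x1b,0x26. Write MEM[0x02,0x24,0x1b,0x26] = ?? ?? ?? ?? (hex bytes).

  after D0: wrote 3B at 0x03 = 212984
  after D1: wrote 3B at 0x24 = 34b6ab
  after D2: wrote 7B at 0x0e = d92129843e80ba
  after D3: wrote 7B at 0x22 = 29843e80ba7134
  after D4: wrote 2B at 0x1b = 3e80
query mem[0x02]=0xd9, mem[0x24]=0x3e, mem[0x1b]=0x3e, mem[0x26]=0xba

MEM[0x02,0x24,0x1b,0x26] = d9 3e 3e ba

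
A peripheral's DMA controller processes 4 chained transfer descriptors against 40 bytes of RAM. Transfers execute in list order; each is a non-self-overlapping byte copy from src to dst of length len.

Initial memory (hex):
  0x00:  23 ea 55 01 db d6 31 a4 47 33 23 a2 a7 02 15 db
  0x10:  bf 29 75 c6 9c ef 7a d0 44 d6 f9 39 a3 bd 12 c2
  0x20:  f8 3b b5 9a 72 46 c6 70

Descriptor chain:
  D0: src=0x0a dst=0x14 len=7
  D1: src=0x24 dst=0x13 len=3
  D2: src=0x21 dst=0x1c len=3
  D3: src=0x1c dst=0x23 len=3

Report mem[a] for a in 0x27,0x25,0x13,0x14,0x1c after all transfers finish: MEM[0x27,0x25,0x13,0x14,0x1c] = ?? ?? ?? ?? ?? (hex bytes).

#0 dst[0x14+7] := {0x23,0xa2,0xa7,0x02,0x15,0xdb,0xbf}
#1 dst[0x13+3] := {0x72,0x46,0xc6}
#2 dst[0x1c+3] := {0x3b,0xb5,0x9a}
#3 dst[0x23+3] := {0x3b,0xb5,0x9a}
query mem[0x27]=0x70, mem[0x25]=0x9a, mem[0x13]=0x72, mem[0x14]=0x46, mem[0x1c]=0x3b

MEM[0x27,0x25,0x13,0x14,0x1c] = 70 9a 72 46 3b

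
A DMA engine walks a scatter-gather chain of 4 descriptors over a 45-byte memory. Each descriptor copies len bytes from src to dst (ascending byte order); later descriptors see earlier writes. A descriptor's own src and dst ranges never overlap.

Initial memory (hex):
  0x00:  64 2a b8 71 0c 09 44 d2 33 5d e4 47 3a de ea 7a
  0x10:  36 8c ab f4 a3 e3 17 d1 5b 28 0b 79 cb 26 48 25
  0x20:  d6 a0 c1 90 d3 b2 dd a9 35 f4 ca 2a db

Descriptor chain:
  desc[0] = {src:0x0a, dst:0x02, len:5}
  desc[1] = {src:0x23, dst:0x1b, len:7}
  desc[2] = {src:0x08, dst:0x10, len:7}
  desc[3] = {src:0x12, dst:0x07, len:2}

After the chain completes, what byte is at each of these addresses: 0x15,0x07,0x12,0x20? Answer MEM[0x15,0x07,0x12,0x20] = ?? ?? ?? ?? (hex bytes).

[0] 0x0a->0x02 len=5 : e4 47 3a de ea
[1] 0x23->0x1b len=7 : 90 d3 b2 dd a9 35 f4
[2] 0x08->0x10 len=7 : 33 5d e4 47 3a de ea
[3] 0x12->0x07 len=2 : e4 47
query mem[0x15]=0xde, mem[0x07]=0xe4, mem[0x12]=0xe4, mem[0x20]=0x35

MEM[0x15,0x07,0x12,0x20] = de e4 e4 35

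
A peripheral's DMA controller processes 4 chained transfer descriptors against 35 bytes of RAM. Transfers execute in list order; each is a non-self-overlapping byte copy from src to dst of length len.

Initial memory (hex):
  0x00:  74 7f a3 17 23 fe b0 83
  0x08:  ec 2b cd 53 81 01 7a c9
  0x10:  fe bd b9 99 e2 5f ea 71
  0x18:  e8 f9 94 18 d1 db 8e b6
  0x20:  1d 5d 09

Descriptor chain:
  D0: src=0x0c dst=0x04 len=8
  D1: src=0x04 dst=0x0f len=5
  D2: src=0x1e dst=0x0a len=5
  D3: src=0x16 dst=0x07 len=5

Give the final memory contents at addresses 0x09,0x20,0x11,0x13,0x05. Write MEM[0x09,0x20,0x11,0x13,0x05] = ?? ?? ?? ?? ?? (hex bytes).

MEM[0x09,0x20,0x11,0x13,0x05] = e8 1d 7a fe 01

#0 dst[0x04+8] := {0x81,0x01,0x7a,0xc9,0xfe,0xbd,0xb9,0x99}
#1 dst[0x0f+5] := {0x81,0x01,0x7a,0xc9,0xfe}
#2 dst[0x0a+5] := {0x8e,0xb6,0x1d,0x5d,0x09}
#3 dst[0x07+5] := {0xea,0x71,0xe8,0xf9,0x94}
query mem[0x09]=0xe8, mem[0x20]=0x1d, mem[0x11]=0x7a, mem[0x13]=0xfe, mem[0x05]=0x01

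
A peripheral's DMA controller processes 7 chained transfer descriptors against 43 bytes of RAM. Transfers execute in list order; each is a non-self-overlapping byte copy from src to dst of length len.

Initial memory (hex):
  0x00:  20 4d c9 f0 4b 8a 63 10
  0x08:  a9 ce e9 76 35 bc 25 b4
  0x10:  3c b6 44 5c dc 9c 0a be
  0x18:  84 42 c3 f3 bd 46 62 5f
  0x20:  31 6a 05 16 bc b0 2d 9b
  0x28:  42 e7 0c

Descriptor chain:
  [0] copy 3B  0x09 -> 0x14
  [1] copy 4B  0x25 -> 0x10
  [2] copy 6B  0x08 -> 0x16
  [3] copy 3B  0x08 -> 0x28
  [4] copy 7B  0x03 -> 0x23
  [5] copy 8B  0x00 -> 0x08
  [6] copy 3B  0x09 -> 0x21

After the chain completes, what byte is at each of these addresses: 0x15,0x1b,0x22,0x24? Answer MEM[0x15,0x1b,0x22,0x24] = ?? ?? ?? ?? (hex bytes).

MEM[0x15,0x1b,0x22,0x24] = e9 bc c9 4b

D0: mem[0x14..0x16] <- [ce e9 76]
D1: mem[0x10..0x13] <- [b0 2d 9b 42]
D2: mem[0x16..0x1b] <- [a9 ce e9 76 35 bc]
D3: mem[0x28..0x2a] <- [a9 ce e9]
D4: mem[0x23..0x29] <- [f0 4b 8a 63 10 a9 ce]
D5: mem[0x08..0x0f] <- [20 4d c9 f0 4b 8a 63 10]
D6: mem[0x21..0x23] <- [4d c9 f0]
query mem[0x15]=0xe9, mem[0x1b]=0xbc, mem[0x22]=0xc9, mem[0x24]=0x4b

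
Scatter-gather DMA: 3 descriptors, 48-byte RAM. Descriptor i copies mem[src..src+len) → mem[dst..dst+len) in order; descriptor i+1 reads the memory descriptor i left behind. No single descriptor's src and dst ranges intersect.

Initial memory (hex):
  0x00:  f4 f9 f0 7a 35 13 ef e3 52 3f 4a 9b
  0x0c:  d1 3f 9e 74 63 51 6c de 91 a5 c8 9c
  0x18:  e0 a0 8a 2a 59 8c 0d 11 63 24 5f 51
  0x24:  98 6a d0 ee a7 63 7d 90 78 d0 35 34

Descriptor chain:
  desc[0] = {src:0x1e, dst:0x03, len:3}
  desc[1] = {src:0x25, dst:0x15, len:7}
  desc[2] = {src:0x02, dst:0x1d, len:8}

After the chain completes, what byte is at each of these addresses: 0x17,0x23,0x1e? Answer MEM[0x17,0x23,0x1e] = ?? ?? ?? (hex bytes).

MEM[0x17,0x23,0x1e] = ee 52 0d

#0 dst[0x03+3] := {0x0d,0x11,0x63}
#1 dst[0x15+7] := {0x6a,0xd0,0xee,0xa7,0x63,0x7d,0x90}
#2 dst[0x1d+8] := {0xf0,0x0d,0x11,0x63,0xef,0xe3,0x52,0x3f}
query mem[0x17]=0xee, mem[0x23]=0x52, mem[0x1e]=0x0d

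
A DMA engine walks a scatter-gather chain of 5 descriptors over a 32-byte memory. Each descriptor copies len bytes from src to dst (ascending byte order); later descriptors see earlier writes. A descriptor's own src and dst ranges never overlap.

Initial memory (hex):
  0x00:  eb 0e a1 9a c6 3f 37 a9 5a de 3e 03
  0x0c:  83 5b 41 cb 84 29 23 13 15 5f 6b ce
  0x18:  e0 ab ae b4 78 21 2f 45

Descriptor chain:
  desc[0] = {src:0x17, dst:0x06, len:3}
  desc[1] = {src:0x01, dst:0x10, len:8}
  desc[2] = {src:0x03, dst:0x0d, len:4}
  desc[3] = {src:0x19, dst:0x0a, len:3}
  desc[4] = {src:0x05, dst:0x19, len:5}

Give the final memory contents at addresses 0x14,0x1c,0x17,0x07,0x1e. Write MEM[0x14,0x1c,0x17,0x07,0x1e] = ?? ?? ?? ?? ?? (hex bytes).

MEM[0x14,0x1c,0x17,0x07,0x1e] = 3f ab ab e0 2f

[0] 0x17->0x06 len=3 : ce e0 ab
[1] 0x01->0x10 len=8 : 0e a1 9a c6 3f ce e0 ab
[2] 0x03->0x0d len=4 : 9a c6 3f ce
[3] 0x19->0x0a len=3 : ab ae b4
[4] 0x05->0x19 len=5 : 3f ce e0 ab de
query mem[0x14]=0x3f, mem[0x1c]=0xab, mem[0x17]=0xab, mem[0x07]=0xe0, mem[0x1e]=0x2f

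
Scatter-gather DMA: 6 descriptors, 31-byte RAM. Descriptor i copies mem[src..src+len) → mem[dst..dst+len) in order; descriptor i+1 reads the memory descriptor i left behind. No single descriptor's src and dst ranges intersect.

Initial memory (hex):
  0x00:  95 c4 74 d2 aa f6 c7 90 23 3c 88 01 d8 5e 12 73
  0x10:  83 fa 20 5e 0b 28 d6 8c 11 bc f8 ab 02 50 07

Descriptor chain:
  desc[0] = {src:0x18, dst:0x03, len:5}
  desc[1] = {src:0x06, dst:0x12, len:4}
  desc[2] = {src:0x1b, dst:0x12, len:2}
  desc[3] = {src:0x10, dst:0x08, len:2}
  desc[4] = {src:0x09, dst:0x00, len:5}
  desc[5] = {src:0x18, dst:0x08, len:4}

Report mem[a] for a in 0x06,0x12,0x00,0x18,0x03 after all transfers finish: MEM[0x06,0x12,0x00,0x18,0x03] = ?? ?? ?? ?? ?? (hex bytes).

MEM[0x06,0x12,0x00,0x18,0x03] = ab ab fa 11 d8

#0 dst[0x03+5] := {0x11,0xbc,0xf8,0xab,0x02}
#1 dst[0x12+4] := {0xab,0x02,0x23,0x3c}
#2 dst[0x12+2] := {0xab,0x02}
#3 dst[0x08+2] := {0x83,0xfa}
#4 dst[0x00+5] := {0xfa,0x88,0x01,0xd8,0x5e}
#5 dst[0x08+4] := {0x11,0xbc,0xf8,0xab}
query mem[0x06]=0xab, mem[0x12]=0xab, mem[0x00]=0xfa, mem[0x18]=0x11, mem[0x03]=0xd8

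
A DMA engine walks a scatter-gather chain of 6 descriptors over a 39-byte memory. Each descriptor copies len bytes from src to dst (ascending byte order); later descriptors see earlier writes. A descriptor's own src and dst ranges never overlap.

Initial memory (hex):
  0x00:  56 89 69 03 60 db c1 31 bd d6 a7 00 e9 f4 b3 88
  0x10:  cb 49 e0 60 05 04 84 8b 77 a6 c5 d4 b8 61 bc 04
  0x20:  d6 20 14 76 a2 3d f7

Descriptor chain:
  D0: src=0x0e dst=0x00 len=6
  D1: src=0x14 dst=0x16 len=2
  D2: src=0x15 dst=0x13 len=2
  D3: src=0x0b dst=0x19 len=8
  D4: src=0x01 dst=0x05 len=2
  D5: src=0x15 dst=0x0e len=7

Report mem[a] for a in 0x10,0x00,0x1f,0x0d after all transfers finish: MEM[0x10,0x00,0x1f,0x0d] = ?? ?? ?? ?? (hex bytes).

MEM[0x10,0x00,0x1f,0x0d] = 04 b3 49 f4

#0 dst[0x00+6] := {0xb3,0x88,0xcb,0x49,0xe0,0x60}
#1 dst[0x16+2] := {0x05,0x04}
#2 dst[0x13+2] := {0x04,0x05}
#3 dst[0x19+8] := {0x00,0xe9,0xf4,0xb3,0x88,0xcb,0x49,0xe0}
#4 dst[0x05+2] := {0x88,0xcb}
#5 dst[0x0e+7] := {0x04,0x05,0x04,0x77,0x00,0xe9,0xf4}
query mem[0x10]=0x04, mem[0x00]=0xb3, mem[0x1f]=0x49, mem[0x0d]=0xf4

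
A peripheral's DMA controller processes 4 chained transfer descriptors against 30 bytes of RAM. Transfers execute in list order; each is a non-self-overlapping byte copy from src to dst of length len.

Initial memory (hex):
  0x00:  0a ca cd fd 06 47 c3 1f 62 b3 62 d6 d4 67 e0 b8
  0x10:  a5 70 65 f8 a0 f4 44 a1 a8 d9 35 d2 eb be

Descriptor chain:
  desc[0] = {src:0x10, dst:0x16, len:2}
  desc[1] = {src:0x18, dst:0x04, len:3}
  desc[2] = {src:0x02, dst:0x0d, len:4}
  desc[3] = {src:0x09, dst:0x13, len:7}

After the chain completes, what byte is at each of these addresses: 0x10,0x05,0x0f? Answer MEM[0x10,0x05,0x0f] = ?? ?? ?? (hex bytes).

D0: mem[0x16..0x17] <- [a5 70]
D1: mem[0x04..0x06] <- [a8 d9 35]
D2: mem[0x0d..0x10] <- [cd fd a8 d9]
D3: mem[0x13..0x19] <- [b3 62 d6 d4 cd fd a8]
query mem[0x10]=0xd9, mem[0x05]=0xd9, mem[0x0f]=0xa8

MEM[0x10,0x05,0x0f] = d9 d9 a8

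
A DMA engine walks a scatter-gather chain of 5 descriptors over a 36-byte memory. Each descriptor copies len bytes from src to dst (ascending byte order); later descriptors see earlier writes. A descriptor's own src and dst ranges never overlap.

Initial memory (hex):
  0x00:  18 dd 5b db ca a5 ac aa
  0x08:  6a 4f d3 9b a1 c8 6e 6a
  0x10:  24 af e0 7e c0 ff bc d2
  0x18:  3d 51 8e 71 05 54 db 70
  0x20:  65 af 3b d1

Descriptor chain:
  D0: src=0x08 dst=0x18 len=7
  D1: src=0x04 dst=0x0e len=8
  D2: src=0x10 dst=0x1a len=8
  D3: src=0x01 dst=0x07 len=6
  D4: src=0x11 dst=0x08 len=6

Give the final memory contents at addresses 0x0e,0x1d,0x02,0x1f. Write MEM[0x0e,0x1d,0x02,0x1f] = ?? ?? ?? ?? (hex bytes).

MEM[0x0e,0x1d,0x02,0x1f] = ca 4f 5b 9b

D0: mem[0x18..0x1e] <- [6a 4f d3 9b a1 c8 6e]
D1: mem[0x0e..0x15] <- [ca a5 ac aa 6a 4f d3 9b]
D2: mem[0x1a..0x21] <- [ac aa 6a 4f d3 9b bc d2]
D3: mem[0x07..0x0c] <- [dd 5b db ca a5 ac]
D4: mem[0x08..0x0d] <- [aa 6a 4f d3 9b bc]
query mem[0x0e]=0xca, mem[0x1d]=0x4f, mem[0x02]=0x5b, mem[0x1f]=0x9b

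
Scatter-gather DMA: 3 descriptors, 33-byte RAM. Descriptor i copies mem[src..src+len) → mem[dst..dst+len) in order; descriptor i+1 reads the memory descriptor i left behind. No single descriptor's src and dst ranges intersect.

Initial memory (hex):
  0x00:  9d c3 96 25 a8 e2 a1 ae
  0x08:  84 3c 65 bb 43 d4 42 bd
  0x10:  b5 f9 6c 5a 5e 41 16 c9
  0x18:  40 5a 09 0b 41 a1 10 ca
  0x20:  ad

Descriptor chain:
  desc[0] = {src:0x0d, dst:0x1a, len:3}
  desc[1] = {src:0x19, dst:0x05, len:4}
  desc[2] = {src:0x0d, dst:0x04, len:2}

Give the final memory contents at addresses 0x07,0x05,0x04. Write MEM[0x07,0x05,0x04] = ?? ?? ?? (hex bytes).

MEM[0x07,0x05,0x04] = 42 42 d4

[0] 0x0d->0x1a len=3 : d4 42 bd
[1] 0x19->0x05 len=4 : 5a d4 42 bd
[2] 0x0d->0x04 len=2 : d4 42
query mem[0x07]=0x42, mem[0x05]=0x42, mem[0x04]=0xd4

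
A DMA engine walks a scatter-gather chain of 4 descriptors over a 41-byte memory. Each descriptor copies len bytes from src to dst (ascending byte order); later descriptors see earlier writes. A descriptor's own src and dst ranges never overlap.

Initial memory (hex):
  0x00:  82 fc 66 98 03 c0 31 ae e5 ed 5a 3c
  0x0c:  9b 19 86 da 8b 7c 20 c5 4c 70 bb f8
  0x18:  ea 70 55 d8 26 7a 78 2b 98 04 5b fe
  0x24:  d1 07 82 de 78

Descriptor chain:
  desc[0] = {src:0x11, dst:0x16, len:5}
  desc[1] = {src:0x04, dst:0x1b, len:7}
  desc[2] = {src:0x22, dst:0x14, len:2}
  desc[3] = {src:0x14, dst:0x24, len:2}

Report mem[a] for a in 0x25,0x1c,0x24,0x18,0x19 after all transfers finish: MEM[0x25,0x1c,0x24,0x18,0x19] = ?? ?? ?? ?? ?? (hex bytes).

#0 dst[0x16+5] := {0x7c,0x20,0xc5,0x4c,0x70}
#1 dst[0x1b+7] := {0x03,0xc0,0x31,0xae,0xe5,0xed,0x5a}
#2 dst[0x14+2] := {0x5b,0xfe}
#3 dst[0x24+2] := {0x5b,0xfe}
query mem[0x25]=0xfe, mem[0x1c]=0xc0, mem[0x24]=0x5b, mem[0x18]=0xc5, mem[0x19]=0x4c

MEM[0x25,0x1c,0x24,0x18,0x19] = fe c0 5b c5 4c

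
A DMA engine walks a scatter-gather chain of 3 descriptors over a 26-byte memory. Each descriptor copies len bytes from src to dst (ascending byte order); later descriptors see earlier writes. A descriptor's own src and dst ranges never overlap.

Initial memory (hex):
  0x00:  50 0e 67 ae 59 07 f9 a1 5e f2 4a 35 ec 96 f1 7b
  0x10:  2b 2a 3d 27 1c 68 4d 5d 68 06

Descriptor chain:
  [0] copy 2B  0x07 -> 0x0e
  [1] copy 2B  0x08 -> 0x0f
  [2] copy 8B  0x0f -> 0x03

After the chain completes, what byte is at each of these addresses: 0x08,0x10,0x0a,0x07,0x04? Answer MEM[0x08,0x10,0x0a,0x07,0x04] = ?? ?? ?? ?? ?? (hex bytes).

  after D0: wrote 2B at 0x0e = a15e
  after D1: wrote 2B at 0x0f = 5ef2
  after D2: wrote 8B at 0x03 = 5ef22a3d271c684d
query mem[0x08]=0x1c, mem[0x10]=0xf2, mem[0x0a]=0x4d, mem[0x07]=0x27, mem[0x04]=0xf2

MEM[0x08,0x10,0x0a,0x07,0x04] = 1c f2 4d 27 f2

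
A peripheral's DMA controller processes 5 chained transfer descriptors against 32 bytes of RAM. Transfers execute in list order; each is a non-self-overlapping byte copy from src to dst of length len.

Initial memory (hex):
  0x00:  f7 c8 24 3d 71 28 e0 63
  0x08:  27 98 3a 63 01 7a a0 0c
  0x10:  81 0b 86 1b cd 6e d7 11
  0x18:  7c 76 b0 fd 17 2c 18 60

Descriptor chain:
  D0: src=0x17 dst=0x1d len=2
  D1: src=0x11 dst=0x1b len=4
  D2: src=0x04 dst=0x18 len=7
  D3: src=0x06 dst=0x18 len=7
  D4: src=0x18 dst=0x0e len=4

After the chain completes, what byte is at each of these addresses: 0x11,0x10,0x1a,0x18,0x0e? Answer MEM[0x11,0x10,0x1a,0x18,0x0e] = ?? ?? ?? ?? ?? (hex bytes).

D0: mem[0x1d..0x1e] <- [11 7c]
D1: mem[0x1b..0x1e] <- [0b 86 1b cd]
D2: mem[0x18..0x1e] <- [71 28 e0 63 27 98 3a]
D3: mem[0x18..0x1e] <- [e0 63 27 98 3a 63 01]
D4: mem[0x0e..0x11] <- [e0 63 27 98]
query mem[0x11]=0x98, mem[0x10]=0x27, mem[0x1a]=0x27, mem[0x18]=0xe0, mem[0x0e]=0xe0

MEM[0x11,0x10,0x1a,0x18,0x0e] = 98 27 27 e0 e0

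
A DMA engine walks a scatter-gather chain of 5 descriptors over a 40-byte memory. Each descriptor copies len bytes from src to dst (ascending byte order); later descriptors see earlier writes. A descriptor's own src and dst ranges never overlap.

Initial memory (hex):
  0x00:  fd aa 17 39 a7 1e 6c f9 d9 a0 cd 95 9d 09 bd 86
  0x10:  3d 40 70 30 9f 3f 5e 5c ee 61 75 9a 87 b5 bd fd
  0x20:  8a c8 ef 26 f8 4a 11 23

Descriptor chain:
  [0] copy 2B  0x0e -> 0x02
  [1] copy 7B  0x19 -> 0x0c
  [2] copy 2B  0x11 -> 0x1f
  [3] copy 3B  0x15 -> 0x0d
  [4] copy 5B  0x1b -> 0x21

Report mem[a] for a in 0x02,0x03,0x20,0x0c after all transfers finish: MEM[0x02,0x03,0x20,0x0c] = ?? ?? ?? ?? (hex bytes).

MEM[0x02,0x03,0x20,0x0c] = bd 86 fd 61

#0 dst[0x02+2] := {0xbd,0x86}
#1 dst[0x0c+7] := {0x61,0x75,0x9a,0x87,0xb5,0xbd,0xfd}
#2 dst[0x1f+2] := {0xbd,0xfd}
#3 dst[0x0d+3] := {0x3f,0x5e,0x5c}
#4 dst[0x21+5] := {0x9a,0x87,0xb5,0xbd,0xbd}
query mem[0x02]=0xbd, mem[0x03]=0x86, mem[0x20]=0xfd, mem[0x0c]=0x61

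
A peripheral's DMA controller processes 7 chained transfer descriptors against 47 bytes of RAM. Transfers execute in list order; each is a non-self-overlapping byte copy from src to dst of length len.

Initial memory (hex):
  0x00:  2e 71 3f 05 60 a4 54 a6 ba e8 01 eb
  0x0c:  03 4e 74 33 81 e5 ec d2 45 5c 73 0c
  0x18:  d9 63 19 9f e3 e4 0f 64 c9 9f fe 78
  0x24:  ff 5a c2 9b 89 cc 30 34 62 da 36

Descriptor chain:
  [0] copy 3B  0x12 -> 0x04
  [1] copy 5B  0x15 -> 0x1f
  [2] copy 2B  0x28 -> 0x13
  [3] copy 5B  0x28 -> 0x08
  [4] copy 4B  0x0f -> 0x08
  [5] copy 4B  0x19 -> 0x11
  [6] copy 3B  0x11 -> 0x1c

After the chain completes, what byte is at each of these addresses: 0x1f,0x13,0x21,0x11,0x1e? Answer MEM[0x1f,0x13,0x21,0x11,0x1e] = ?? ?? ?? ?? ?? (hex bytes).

MEM[0x1f,0x13,0x21,0x11,0x1e] = 5c 9f 0c 63 9f

D0: mem[0x04..0x06] <- [ec d2 45]
D1: mem[0x1f..0x23] <- [5c 73 0c d9 63]
D2: mem[0x13..0x14] <- [89 cc]
D3: mem[0x08..0x0c] <- [89 cc 30 34 62]
D4: mem[0x08..0x0b] <- [33 81 e5 ec]
D5: mem[0x11..0x14] <- [63 19 9f e3]
D6: mem[0x1c..0x1e] <- [63 19 9f]
query mem[0x1f]=0x5c, mem[0x13]=0x9f, mem[0x21]=0x0c, mem[0x11]=0x63, mem[0x1e]=0x9f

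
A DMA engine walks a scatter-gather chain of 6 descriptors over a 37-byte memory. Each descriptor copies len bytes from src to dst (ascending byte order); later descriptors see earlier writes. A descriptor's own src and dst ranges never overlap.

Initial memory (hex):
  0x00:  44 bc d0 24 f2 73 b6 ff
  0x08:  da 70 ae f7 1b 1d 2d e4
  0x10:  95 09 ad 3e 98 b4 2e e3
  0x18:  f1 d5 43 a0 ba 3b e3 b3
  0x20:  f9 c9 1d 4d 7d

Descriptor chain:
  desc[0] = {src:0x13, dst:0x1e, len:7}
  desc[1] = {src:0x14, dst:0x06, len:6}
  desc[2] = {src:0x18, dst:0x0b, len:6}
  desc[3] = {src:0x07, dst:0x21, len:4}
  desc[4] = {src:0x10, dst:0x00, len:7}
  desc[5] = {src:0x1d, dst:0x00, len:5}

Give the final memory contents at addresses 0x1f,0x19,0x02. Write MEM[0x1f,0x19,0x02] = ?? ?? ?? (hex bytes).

D0: mem[0x1e..0x24] <- [3e 98 b4 2e e3 f1 d5]
D1: mem[0x06..0x0b] <- [98 b4 2e e3 f1 d5]
D2: mem[0x0b..0x10] <- [f1 d5 43 a0 ba 3b]
D3: mem[0x21..0x24] <- [b4 2e e3 f1]
D4: mem[0x00..0x06] <- [3b 09 ad 3e 98 b4 2e]
D5: mem[0x00..0x04] <- [3b 3e 98 b4 b4]
query mem[0x1f]=0x98, mem[0x19]=0xd5, mem[0x02]=0x98

MEM[0x1f,0x19,0x02] = 98 d5 98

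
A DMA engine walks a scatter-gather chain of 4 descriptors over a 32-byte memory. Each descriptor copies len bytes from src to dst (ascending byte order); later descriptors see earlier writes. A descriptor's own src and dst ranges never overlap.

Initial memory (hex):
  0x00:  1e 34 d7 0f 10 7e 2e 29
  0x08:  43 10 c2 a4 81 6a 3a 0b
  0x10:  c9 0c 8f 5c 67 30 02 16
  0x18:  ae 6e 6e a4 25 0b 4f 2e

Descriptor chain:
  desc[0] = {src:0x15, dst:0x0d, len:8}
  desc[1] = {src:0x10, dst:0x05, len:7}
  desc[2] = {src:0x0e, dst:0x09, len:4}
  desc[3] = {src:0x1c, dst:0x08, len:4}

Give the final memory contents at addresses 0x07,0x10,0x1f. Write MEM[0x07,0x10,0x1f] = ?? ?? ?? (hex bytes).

  after D0: wrote 8B at 0x0d = 300216ae6e6ea425
  after D1: wrote 7B at 0x05 = ae6e6ea4253002
  after D2: wrote 4B at 0x09 = 0216ae6e
  after D3: wrote 4B at 0x08 = 250b4f2e
query mem[0x07]=0x6e, mem[0x10]=0xae, mem[0x1f]=0x2e

MEM[0x07,0x10,0x1f] = 6e ae 2e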